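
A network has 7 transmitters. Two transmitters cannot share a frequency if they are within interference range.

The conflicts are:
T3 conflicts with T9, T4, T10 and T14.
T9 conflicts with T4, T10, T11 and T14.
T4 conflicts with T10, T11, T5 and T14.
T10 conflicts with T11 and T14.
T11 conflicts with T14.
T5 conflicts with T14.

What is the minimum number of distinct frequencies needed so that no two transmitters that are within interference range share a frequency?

T9, T4, T10, T11, T14 are mutually in conflict, so at least 5 frequencies are needed.
Using 5 frequencies: T3=5, T9=3, T4=2, T10=4, T11=5, T5=3, T14=1. Every pair that conflicts lands in different frequencies.

5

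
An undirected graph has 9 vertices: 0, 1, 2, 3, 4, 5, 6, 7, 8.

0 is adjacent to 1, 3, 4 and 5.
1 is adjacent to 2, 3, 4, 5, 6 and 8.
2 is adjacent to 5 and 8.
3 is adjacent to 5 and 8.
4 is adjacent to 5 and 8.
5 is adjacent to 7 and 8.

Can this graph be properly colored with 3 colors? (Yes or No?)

No

1, 2, 5, 8 are pairwise adjacent (a clique of size 4), so at least 4 colors are needed.
So 3 colors are not enough.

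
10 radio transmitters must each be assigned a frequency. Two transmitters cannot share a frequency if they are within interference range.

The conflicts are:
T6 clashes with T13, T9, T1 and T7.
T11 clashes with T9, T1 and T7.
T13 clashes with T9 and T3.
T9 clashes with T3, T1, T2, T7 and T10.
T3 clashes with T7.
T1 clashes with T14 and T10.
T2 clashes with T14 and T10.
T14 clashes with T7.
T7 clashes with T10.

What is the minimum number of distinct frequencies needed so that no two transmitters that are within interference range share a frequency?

T6, T9, T1 are mutually in conflict, so at least 3 frequencies are needed.
A valid assignment using 3 frequencies: T6=3, T11=3, T13=2, T9=1, T3=3, T1=2, T2=2, T14=1, T7=2, T10=3. No two conflicting transmitters share a frequency.

3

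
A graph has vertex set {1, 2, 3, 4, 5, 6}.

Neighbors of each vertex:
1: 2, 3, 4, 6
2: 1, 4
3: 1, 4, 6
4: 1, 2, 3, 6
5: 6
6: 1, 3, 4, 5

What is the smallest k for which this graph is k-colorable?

4

1, 3, 4, 6 are mutually adjacent (a clique of size 4), so at least 4 colors are needed.
4 colors suffice: 1=a, 2=b, 3=d, 4=c, 5=a, 6=b. No two adjacent vertices share a color.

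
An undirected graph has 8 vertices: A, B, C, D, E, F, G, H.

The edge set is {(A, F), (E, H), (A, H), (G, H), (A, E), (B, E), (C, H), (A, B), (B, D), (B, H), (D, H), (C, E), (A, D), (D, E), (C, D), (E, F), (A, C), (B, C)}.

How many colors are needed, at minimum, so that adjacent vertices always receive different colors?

A, B, C, D, E, H are pairwise adjacent (a clique of size 6), so at least 6 colors are needed.
A valid assignment using 6 colors: A=2, B=6, C=5, D=4, E=1, F=3, G=1, H=3. Every edge joins two different colors.

6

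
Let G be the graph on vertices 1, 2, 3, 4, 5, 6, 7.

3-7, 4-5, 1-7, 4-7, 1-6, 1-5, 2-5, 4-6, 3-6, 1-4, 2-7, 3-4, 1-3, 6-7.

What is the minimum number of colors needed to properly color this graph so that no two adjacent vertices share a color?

1, 3, 4, 6, 7 are mutually adjacent (a clique of size 5), so at least 5 colors are needed.
5 colors suffice: 1=a, 2=a, 3=e, 4=b, 5=c, 6=d, 7=c. Each edge has distinct colors on its endpoints.

5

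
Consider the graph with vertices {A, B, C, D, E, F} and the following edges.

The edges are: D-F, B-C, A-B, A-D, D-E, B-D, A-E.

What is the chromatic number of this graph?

3

A, D, E form a triangle, so at least 3 colors are needed.
3 colors suffice: A=2, B=3, C=1, D=1, E=3, F=2. Each edge has distinct colors on its endpoints.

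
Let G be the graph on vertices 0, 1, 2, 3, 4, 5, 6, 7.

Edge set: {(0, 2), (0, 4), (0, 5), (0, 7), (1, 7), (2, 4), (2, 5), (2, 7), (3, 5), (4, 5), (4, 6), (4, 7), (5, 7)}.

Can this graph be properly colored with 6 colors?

The chromatic number is 5. 0, 2, 4, 5, 7 form a clique, so at least 5 colors are needed.
A valid assignment using 5 colors: 0=e, 1=a, 2=d, 3=a, 4=a, 5=c, 6=b, 7=b.
Since 6 ≥ 5, a proper 6-coloring certainly exists.

Yes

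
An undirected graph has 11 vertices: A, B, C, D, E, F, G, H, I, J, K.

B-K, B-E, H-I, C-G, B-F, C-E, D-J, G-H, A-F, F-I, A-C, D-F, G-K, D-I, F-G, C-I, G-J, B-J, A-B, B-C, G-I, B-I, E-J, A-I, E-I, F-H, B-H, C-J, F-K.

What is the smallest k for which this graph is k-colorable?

F, G, H, I are pairwise adjacent (a clique of size 4), so at least 4 colors are needed.
4 colors suffice: color 1 → {I, J, K}; color 2 → {B, D, G}; color 3 → {C, F}; color 4 → {A, E, H}. No two adjacent vertices share a color.

4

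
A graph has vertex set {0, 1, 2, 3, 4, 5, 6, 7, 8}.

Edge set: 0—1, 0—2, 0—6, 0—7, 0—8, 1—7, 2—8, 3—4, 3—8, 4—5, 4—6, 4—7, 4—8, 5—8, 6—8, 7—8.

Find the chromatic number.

4, 5, 8 are mutually adjacent, so at least 3 colors are needed.
3 colors suffice: color red → {1, 8}; color blue → {0, 4}; color green → {2, 3, 5, 6, 7}. Every edge joins two different colors.

3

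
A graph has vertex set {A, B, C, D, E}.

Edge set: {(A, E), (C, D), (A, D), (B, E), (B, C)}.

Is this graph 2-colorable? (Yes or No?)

The cycle E-A-D-C-B-E has odd length 5, so it cannot be 2-colored; at least 3 colors are needed.
So 2 colors are not enough.

No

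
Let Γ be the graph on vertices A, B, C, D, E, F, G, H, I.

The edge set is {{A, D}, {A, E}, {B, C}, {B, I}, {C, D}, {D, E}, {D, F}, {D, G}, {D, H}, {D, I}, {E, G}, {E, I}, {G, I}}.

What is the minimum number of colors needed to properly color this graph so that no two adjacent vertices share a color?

D, E, G, I form a clique, so at least 4 colors are needed.
A valid assignment using 4 colors: A=green, B=red, C=blue, D=red, E=blue, F=blue, G=yellow, H=blue, I=green. Each edge has distinct colors on its endpoints.

4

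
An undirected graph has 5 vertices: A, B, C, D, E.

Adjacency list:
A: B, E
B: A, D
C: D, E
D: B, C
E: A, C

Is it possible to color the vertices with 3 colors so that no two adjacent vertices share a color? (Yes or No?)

The chromatic number is 3. The cycle B-A-E-C-D-B has odd length 5, so it cannot be 2-colored; at least 3 colors are needed.
3 colors suffice: color red → {B, E}; color blue → {A, D}; color green → {C}.
That is already a proper 3-coloring.

Yes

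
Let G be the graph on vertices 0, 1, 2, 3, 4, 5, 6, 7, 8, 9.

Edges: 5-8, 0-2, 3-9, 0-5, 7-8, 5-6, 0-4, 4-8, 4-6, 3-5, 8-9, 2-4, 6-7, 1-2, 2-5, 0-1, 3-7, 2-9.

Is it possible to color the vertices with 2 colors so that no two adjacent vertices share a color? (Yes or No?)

No

0, 2, 4 are pairwise adjacent, so at least 3 colors are needed.
So 2 colors are not enough.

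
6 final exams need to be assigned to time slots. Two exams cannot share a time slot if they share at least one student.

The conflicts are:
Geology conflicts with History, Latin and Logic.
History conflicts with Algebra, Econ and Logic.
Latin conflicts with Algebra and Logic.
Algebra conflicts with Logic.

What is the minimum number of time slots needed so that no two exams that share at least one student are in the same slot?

3

Geology, Latin, Logic are mutually in conflict, so at least 3 time slots are needed.
3 time slots suffice: time slot 1 → {History, Latin}; time slot 2 → {Econ, Logic}; time slot 3 → {Geology, Algebra}. Every pair that conflicts lands in different time slots.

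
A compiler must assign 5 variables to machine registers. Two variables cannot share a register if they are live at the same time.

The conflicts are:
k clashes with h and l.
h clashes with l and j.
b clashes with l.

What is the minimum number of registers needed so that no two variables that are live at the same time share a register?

k, h, l pairwise conflict, so at least 3 registers are needed.
3 registers suffice: k=3, h=2, b=2, l=1, j=1. Each listed conflict is separated.

3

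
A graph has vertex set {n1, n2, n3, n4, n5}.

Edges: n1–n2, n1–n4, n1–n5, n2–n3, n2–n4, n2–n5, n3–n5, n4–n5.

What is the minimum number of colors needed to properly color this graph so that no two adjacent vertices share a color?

4

n1, n2, n4, n5 form a clique, so at least 4 colors are needed.
4 colors suffice: color R → {n5}; color B → {n2}; color G → {n3, n4}; color Y → {n1}. Each edge has distinct colors on its endpoints.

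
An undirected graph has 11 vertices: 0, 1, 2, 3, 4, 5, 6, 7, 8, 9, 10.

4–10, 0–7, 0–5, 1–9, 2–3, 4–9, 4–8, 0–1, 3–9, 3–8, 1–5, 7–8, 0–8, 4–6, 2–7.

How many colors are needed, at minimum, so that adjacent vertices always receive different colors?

0, 1, 5 are pairwise adjacent, so at least 3 colors are needed.
3 colors suffice: color a → {0, 3, 4}; color b → {1, 2, 6, 8, 10}; color c → {5, 7, 9}. No two adjacent vertices share a color.

3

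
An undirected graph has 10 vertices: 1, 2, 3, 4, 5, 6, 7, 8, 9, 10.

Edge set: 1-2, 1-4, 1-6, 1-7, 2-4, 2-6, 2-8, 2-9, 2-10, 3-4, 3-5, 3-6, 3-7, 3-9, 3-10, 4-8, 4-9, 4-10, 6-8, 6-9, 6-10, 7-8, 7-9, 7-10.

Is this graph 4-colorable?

The chromatic number is 3. 1, 2, 4 are pairwise adjacent, so at least 3 colors are needed.
3 colors suffice: 1=green, 2=red, 3=red, 4=blue, 5=blue, 6=blue, 7=blue, 8=green, 9=green, 10=green.
Since 4 ≥ 3, a proper 4-coloring certainly exists.

Yes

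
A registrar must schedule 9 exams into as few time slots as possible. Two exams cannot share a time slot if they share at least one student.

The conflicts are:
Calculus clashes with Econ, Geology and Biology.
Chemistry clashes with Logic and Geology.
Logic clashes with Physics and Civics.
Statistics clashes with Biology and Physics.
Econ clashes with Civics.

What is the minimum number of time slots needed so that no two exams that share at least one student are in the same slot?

3

The cycle Biology-Calculus-Geology-Chemistry-Logic-Physics-Statistics-Biology has odd length 7, so it cannot be 2-colored; at least 3 time slots are needed.
Using 3 time slots: Calculus=1, Chemistry=2, Logic=1, Statistics=1, Econ=2, Geology=3, Biology=2, Physics=2, Civics=3. Each listed conflict is separated.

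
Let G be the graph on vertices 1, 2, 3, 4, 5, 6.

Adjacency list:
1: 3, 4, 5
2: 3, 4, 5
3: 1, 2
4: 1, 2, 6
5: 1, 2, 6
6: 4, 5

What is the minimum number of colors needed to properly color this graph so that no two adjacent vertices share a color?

1 and 5 are adjacent, so at least 2 colors are needed.
2 colors suffice: color red → {3, 4, 5}; color blue → {1, 2, 6}. Every edge joins two different colors.

2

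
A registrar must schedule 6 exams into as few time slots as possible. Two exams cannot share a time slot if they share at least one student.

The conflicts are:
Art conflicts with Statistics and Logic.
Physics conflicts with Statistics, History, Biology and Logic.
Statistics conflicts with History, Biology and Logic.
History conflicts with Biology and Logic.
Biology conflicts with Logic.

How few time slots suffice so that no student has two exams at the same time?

5

Physics, Statistics, History, Biology, Logic pairwise conflict, so at least 5 time slots are needed.
5 time slots suffice: time slot 1 → {Logic}; time slot 2 → {Statistics}; time slot 3 → {Art, History}; time slot 4 → {Physics}; time slot 5 → {Biology}. No two conflicting exams share a time slot.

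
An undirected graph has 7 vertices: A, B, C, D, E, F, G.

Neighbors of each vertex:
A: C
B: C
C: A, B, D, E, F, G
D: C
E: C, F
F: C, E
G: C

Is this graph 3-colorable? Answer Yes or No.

Yes

The chromatic number is 3. C, E, F are mutually adjacent, so at least 3 colors are needed.
3 colors suffice: color 1 → {C}; color 2 → {A, B, D, F, G}; color 3 → {E}.
That is already a proper 3-coloring.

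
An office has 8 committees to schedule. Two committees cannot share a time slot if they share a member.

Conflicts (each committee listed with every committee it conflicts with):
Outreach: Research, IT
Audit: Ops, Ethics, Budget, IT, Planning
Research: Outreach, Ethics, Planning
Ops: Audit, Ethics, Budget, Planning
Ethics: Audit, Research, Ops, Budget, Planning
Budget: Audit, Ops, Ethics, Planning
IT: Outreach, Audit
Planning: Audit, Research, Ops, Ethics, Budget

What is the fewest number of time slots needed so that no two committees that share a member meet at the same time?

5

Audit, Ops, Ethics, Budget, Planning all conflict with each other, so at least 5 time slots are needed.
5 time slots suffice: time slot 1 → {Ethics, IT}; time slot 2 → {Audit, Research}; time slot 3 → {Outreach, Planning}; time slot 4 → {Ops}; time slot 5 → {Budget}. Each listed conflict is separated.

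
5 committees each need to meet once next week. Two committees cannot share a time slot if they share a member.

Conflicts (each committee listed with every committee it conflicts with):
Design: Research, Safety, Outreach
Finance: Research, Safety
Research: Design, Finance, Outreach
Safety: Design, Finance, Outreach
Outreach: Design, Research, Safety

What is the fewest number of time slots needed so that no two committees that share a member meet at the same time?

Design, Safety, Outreach all conflict with each other, so at least 3 time slots are needed.
3 time slots suffice: time slot 1 → {Design, Finance}; time slot 2 → {Research, Safety}; time slot 3 → {Outreach}. Every pair that conflicts lands in different time slots.

3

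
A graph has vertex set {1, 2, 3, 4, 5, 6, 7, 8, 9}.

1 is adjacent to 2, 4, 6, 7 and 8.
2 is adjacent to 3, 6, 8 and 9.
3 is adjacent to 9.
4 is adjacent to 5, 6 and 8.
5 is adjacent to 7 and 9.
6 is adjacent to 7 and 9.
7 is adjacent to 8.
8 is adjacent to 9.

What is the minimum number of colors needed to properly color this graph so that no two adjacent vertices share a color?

3

2, 6, 9 form a triangle, so at least 3 colors are needed.
One proper 3-coloring: 1=blue, 2=green, 3=red, 4=green, 5=red, 6=red, 7=green, 8=red, 9=blue. Every edge joins two different colors.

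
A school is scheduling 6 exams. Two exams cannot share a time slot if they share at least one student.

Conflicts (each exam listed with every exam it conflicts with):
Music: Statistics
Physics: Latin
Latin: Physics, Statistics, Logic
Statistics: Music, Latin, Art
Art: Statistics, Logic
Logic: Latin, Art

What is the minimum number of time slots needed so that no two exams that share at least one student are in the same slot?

Music and Statistics conflict, so at least 2 time slots are needed.
Using 2 time slots: Music=2, Physics=1, Latin=2, Statistics=1, Art=2, Logic=1. No two conflicting exams share a time slot.

2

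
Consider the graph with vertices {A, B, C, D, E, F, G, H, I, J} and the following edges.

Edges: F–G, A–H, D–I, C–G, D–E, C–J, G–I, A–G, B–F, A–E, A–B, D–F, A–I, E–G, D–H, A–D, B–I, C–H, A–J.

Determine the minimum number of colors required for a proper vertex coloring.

A, D, H are mutually adjacent, so at least 3 colors are needed.
3 colors suffice: color 1 → {A, C, F}; color 2 → {B, D, G, J}; color 3 → {E, H, I}. No two adjacent vertices share a color.

3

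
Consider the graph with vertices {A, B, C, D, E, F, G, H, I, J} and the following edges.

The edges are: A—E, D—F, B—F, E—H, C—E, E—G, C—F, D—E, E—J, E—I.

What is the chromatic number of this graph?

2

E and J are adjacent, so at least 2 colors are needed.
2 colors suffice: color 1 → {E, F}; color 2 → {A, B, C, D, G, H, I, J}. Each edge has distinct colors on its endpoints.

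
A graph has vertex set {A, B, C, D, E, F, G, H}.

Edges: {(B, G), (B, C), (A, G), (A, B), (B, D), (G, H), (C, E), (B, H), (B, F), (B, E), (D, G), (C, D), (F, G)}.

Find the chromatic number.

B, G, H are mutually adjacent, so at least 3 colors are needed.
3 colors suffice: color red → {B}; color blue → {C, G}; color green → {A, D, E, F, H}. No two adjacent vertices share a color.

3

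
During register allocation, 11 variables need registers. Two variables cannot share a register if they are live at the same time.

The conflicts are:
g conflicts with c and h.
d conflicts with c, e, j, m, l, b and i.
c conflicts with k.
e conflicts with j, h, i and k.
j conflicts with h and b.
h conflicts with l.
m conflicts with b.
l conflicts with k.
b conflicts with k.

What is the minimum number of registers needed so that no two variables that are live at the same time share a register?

3

d, m, b pairwise conflict, so at least 3 registers are needed.
3 registers suffice: g=3, d=1, c=2, e=2, j=3, h=1, m=3, l=2, b=2, i=3, k=1. Every pair that conflicts lands in different registers.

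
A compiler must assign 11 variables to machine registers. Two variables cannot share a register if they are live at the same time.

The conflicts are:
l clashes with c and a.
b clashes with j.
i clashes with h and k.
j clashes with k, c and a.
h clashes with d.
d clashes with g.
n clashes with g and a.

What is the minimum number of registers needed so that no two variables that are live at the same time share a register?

i and k conflict, so at least 2 registers are needed.
2 registers suffice: register 1 → {l, i, j, d, n}; register 2 → {b, h, k, c, g, a}. No two conflicting variables share a register.

2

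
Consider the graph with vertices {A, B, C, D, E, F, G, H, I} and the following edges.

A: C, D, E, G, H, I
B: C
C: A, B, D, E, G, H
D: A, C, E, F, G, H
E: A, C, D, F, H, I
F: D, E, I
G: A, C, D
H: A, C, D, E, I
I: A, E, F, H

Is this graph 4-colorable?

No

A, C, D, E, H are mutually adjacent (a clique of size 5), so at least 5 colors are needed.
So 4 colors are not enough.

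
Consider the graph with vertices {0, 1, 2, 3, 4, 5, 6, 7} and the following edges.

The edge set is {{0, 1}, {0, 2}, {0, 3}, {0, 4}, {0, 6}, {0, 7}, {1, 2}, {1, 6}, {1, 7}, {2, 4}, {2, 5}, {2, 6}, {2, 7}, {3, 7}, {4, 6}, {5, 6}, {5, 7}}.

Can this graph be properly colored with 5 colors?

The chromatic number is 4. 0, 1, 2, 7 form a clique, so at least 4 colors are needed.
4 colors suffice: color a → {2, 3}; color b → {0, 5}; color c → {6, 7}; color d → {1, 4}.
Since 5 ≥ 4, a proper 5-coloring certainly exists.

Yes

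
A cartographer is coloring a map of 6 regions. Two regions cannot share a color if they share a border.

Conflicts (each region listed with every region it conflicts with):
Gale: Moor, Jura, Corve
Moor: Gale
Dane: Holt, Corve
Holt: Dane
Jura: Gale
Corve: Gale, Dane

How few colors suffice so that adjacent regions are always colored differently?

2

Dane and Corve conflict, so at least 2 colors are needed.
2 colors suffice: color 1 → {Gale, Dane}; color 2 → {Moor, Holt, Jura, Corve}. Each listed conflict is separated.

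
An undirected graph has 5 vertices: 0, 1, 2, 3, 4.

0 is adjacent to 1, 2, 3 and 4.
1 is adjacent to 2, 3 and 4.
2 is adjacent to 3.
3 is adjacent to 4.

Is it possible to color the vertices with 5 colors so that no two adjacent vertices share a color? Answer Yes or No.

The chromatic number is 4. 0, 1, 3, 4 are pairwise adjacent (a clique of size 4), so at least 4 colors are needed.
4 colors suffice: color red → {0}; color blue → {1}; color green → {3}; color yellow → {2, 4}.
Since 5 ≥ 4, a proper 5-coloring certainly exists.

Yes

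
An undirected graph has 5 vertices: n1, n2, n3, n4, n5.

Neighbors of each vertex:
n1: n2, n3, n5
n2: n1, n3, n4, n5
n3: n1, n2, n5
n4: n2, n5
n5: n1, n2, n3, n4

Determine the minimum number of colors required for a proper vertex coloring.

n1, n2, n3, n5 are pairwise adjacent (a clique of size 4), so at least 4 colors are needed.
One proper 4-coloring: n1=3, n2=2, n3=4, n4=3, n5=1. No two adjacent vertices share a color.

4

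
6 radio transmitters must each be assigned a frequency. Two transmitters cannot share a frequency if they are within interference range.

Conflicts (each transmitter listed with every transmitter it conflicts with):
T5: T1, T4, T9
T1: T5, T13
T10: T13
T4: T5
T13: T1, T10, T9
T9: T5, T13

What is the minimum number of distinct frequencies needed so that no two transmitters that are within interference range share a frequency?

2

T13 and T9 conflict, so at least 2 frequencies are needed.
2 frequencies suffice: frequency 1 → {T5, T13}; frequency 2 → {T1, T10, T4, T9}. No two conflicting transmitters share a frequency.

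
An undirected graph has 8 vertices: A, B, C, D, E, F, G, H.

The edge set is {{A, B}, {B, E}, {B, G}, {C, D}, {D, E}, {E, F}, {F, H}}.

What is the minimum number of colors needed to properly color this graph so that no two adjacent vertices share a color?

2

B and E are adjacent, so at least 2 colors are needed.
2 colors suffice: color 1 → {A, C, E, G, H}; color 2 → {B, D, F}. No two adjacent vertices share a color.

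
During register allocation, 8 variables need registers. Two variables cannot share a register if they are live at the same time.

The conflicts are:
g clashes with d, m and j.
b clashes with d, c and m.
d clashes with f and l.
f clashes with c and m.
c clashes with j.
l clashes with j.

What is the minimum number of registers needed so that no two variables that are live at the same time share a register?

The cycle b-d-l-j-c-b has odd length 5, so it cannot be 2-colored; at least 3 registers are needed.
3 registers suffice: register 1 → {d, m, j}; register 2 → {g, b, f, l}; register 3 → {c}. Each listed conflict is separated.

3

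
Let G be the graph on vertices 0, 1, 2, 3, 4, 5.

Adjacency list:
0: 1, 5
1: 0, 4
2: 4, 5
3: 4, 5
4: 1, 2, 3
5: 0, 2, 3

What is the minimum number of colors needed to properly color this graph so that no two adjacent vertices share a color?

The cycle 1-4-3-5-0-1 has odd length 5, so it cannot be 2-colored; at least 3 colors are needed.
A valid assignment using 3 colors: 0=b, 1=c, 2=b, 3=b, 4=a, 5=a. No two adjacent vertices share a color.

3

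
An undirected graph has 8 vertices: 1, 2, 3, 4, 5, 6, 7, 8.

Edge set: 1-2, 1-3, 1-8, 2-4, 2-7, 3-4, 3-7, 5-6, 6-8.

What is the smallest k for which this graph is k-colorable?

1 and 8 are adjacent, so at least 2 colors are needed.
2 colors suffice: color red → {1, 4, 6, 7}; color blue → {2, 3, 5, 8}. Each edge has distinct colors on its endpoints.

2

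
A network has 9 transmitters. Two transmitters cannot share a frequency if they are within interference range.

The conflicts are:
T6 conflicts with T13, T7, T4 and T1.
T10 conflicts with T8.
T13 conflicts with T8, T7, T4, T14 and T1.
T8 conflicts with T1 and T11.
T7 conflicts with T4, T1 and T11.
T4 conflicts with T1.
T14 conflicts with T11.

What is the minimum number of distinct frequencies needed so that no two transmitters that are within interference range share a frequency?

T6, T13, T7, T4, T1 are mutually in conflict, so at least 5 frequencies are needed.
5 frequencies suffice: frequency 1 → {T10, T13, T11}; frequency 2 → {T8, T7, T14}; frequency 3 → {T1}; frequency 4 → {T4}; frequency 5 → {T6}. No two conflicting transmitters share a frequency.

5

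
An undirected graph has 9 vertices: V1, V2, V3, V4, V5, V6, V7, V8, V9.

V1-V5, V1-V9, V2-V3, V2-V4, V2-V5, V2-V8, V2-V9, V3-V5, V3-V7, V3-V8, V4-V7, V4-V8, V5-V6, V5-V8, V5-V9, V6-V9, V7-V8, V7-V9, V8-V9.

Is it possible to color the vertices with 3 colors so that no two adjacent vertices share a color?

V2, V5, V8, V9 form a clique, so at least 4 colors are needed.
So 3 colors are not enough.

No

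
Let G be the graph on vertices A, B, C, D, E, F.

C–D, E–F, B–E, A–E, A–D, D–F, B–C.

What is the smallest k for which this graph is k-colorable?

3

The cycle A-D-C-B-E-A has odd length 5, so it cannot be 2-colored; at least 3 colors are needed.
3 colors suffice: A=2, B=3, C=2, D=1, E=1, F=2. Each edge has distinct colors on its endpoints.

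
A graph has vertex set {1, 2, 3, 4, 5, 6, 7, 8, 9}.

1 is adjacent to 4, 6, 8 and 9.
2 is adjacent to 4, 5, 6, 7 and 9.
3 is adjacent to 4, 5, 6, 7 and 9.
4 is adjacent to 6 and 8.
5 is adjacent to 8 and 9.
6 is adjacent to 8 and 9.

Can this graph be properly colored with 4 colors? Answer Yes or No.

Yes

The chromatic number is 4. 1, 4, 6, 8 are pairwise adjacent (a clique of size 4), so at least 4 colors are needed.
4 colors suffice: 1=d, 2=c, 3=c, 4=b, 5=a, 6=a, 7=a, 8=c, 9=b.
That is already a proper 4-coloring.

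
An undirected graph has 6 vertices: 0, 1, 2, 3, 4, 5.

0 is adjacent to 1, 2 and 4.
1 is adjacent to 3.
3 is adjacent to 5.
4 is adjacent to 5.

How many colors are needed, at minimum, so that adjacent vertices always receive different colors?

The cycle 4-0-1-3-5-4 has odd length 5, so it cannot be 2-colored; at least 3 colors are needed.
One proper 3-coloring: 0=red, 1=blue, 2=blue, 3=red, 4=blue, 5=green. No two adjacent vertices share a color.

3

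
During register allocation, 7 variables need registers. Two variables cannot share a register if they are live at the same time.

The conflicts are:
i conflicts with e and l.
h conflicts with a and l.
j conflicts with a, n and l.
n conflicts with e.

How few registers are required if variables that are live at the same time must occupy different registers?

3

The cycle l-i-e-n-j-l has odd length 5, so it cannot be 2-colored; at least 3 registers are needed.
A valid assignment using 3 registers: i=2, h=2, j=2, a=1, n=3, e=1, l=1. No two conflicting variables share a register.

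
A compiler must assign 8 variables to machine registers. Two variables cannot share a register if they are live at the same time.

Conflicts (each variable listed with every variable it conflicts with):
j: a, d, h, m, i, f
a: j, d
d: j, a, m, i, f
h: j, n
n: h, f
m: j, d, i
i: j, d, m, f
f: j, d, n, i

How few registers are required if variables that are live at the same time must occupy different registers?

4

j, d, m, i are mutually in conflict, so at least 4 registers are needed.
4 registers suffice: register 1 → {j, n}; register 2 → {d, h}; register 3 → {a, i}; register 4 → {m, f}. Every pair that conflicts lands in different registers.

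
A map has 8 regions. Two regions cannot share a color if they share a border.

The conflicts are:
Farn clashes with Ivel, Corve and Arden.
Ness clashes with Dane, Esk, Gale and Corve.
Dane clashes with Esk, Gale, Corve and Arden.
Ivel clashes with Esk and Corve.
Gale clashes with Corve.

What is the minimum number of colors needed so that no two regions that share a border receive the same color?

Ness, Dane, Gale, Corve pairwise conflict, so at least 4 colors are needed.
A valid assignment using 4 colors: Farn=3, Ness=3, Dane=1, Ivel=1, Esk=2, Gale=4, Corve=2, Arden=2. Each listed conflict is separated.

4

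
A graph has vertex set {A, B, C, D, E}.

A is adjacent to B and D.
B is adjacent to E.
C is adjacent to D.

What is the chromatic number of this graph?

2

B and E are adjacent, so at least 2 colors are needed.
A valid assignment using 2 colors: A=2, B=1, C=2, D=1, E=2. Each edge has distinct colors on its endpoints.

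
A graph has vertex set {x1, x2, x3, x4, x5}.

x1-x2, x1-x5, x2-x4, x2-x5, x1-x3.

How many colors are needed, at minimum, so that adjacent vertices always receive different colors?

3

x1, x2, x5 form a triangle, so at least 3 colors are needed.
One proper 3-coloring: x1=2, x2=1, x3=1, x4=2, x5=3. Each edge has distinct colors on its endpoints.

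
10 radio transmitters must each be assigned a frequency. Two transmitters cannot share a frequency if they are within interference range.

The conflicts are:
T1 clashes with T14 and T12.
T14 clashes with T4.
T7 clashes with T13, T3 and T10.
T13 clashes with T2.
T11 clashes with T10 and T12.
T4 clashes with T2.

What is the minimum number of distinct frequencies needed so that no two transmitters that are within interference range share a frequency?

3

The cycle T13-T2-T4-T14-T1-T12-T11-T10-T7-T13 has odd length 9, so it cannot be 2-colored; at least 3 frequencies are needed.
3 frequencies suffice: frequency 1 → {T1, T7, T11, T2}; frequency 2 → {T13, T4, T3, T10, T12}; frequency 3 → {T14}. Every pair that conflicts lands in different frequencies.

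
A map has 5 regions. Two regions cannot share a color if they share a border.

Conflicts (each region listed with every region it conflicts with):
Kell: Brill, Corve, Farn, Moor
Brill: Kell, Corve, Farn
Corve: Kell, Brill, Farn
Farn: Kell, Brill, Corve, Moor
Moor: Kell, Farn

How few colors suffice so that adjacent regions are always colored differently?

Kell, Brill, Corve, Farn are mutually in conflict, so at least 4 colors are needed.
4 colors suffice: color 1 → {Kell}; color 2 → {Farn}; color 3 → {Brill, Moor}; color 4 → {Corve}. No two conflicting regions share a color.

4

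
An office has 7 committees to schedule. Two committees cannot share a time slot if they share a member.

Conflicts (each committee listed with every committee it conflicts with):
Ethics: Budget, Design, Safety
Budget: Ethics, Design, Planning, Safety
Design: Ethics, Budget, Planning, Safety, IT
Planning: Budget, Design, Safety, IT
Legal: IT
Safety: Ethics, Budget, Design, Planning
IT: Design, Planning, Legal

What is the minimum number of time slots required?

4

Ethics, Budget, Design, Safety pairwise conflict, so at least 4 time slots are needed.
4 time slots suffice: Ethics=4, Budget=2, Design=1, Planning=4, Legal=1, Safety=3, IT=2. Every pair that conflicts lands in different time slots.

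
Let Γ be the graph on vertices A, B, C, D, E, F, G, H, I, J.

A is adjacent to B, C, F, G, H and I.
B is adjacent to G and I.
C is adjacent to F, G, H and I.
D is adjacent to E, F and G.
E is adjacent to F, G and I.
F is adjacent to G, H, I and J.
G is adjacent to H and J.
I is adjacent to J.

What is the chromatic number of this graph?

A, C, F, G, H are pairwise adjacent (a clique of size 5), so at least 5 colors are needed.
5 colors suffice: A=3, B=1, C=4, D=4, E=3, F=1, G=2, H=5, I=2, J=3. No two adjacent vertices share a color.

5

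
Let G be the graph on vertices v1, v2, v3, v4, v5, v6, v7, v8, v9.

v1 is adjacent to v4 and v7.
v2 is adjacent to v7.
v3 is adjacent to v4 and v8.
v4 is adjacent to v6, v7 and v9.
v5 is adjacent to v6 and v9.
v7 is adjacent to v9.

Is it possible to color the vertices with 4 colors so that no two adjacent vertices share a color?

Yes

The chromatic number is 3. v4, v7, v9 are mutually adjacent, so at least 3 colors are needed.
3 colors suffice: color 1 → {v2, v4, v5, v8}; color 2 → {v3, v6, v7}; color 3 → {v1, v9}.
Since 4 ≥ 3, a proper 4-coloring certainly exists.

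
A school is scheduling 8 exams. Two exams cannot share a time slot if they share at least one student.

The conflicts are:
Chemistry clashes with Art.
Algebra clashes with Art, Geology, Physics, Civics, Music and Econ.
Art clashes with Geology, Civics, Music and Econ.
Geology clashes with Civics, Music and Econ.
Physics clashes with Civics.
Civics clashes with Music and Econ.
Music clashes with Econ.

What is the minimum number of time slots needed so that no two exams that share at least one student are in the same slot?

Algebra, Art, Geology, Civics, Music, Econ pairwise conflict, so at least 6 time slots are needed.
6 time slots suffice: time slot 1 → {Chemistry, Algebra}; time slot 2 → {Art, Physics}; time slot 3 → {Civics}; time slot 4 → {Geology}; time slot 5 → {Music}; time slot 6 → {Econ}. No two conflicting exams share a time slot.

6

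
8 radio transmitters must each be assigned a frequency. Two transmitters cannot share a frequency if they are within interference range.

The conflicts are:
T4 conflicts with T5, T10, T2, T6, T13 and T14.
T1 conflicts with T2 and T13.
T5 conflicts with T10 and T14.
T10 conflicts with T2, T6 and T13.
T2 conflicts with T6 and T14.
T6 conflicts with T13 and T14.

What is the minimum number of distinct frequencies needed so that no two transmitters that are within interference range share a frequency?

T4, T2, T6, T14 pairwise conflict, so at least 4 frequencies are needed.
4 frequencies suffice: frequency 1 → {T4, T1}; frequency 2 → {T5, T6}; frequency 3 → {T2, T13}; frequency 4 → {T10, T14}. No two conflicting transmitters share a frequency.

4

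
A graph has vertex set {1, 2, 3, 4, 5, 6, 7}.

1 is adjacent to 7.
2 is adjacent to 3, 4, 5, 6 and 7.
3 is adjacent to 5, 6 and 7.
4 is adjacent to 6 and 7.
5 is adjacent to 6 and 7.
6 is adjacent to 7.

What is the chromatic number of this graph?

2, 3, 5, 6, 7 are mutually adjacent (a clique of size 5), so at least 5 colors are needed.
A valid assignment using 5 colors: 1=b, 2=c, 3=e, 4=d, 5=d, 6=b, 7=a. Each edge has distinct colors on its endpoints.

5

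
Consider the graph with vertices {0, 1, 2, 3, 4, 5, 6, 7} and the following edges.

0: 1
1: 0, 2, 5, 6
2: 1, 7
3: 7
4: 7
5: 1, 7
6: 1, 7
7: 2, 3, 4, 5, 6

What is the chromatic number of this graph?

4 and 7 are adjacent, so at least 2 colors are needed.
2 colors suffice: color red → {1, 7}; color blue → {0, 2, 3, 4, 5, 6}. Every edge joins two different colors.

2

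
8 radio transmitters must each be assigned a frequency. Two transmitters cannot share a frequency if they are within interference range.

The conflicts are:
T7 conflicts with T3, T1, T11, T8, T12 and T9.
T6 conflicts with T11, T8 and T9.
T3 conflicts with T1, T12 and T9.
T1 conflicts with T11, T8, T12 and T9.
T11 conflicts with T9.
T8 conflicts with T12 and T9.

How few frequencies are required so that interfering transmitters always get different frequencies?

T7, T3, T1, T9 are mutually in conflict, so at least 4 frequencies are needed.
4 frequencies suffice: T7=3, T6=2, T3=4, T1=2, T11=4, T8=4, T12=1, T9=1. Each listed conflict is separated.

4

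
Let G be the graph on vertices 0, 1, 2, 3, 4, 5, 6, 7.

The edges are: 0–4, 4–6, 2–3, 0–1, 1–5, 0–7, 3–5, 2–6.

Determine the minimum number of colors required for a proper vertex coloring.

The cycle 5-1-0-4-6-2-3-5 has odd length 7, so it cannot be 2-colored; at least 3 colors are needed.
3 colors suffice: color red → {0, 3, 6}; color blue → {2, 4, 5, 7}; color green → {1}. No two adjacent vertices share a color.

3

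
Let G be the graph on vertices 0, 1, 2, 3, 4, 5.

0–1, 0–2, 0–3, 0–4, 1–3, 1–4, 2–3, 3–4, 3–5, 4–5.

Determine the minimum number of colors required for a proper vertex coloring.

0, 1, 3, 4 are pairwise adjacent (a clique of size 4), so at least 4 colors are needed.
One proper 4-coloring: 0=blue, 1=yellow, 2=green, 3=red, 4=green, 5=blue. Each edge has distinct colors on its endpoints.

4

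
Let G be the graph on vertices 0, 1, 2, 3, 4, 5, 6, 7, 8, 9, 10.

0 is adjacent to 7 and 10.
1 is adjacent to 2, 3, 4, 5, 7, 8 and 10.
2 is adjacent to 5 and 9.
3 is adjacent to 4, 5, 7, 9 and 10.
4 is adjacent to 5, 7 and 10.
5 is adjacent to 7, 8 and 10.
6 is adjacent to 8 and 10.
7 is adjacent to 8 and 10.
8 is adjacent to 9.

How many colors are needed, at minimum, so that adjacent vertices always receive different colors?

6

1, 3, 4, 5, 7, 10 form a clique, so at least 6 colors are needed.
One proper 6-coloring: 0=a, 1=a, 2=b, 3=e, 4=f, 5=d, 6=a, 7=b, 8=c, 9=a, 10=c. Every edge joins two different colors.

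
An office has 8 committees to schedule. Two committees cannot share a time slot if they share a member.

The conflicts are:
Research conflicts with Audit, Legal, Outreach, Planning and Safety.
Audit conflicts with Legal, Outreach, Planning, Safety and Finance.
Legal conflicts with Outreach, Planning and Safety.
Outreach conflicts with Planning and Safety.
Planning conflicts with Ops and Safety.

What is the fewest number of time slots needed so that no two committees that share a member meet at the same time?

6

Research, Audit, Legal, Outreach, Planning, Safety are mutually in conflict, so at least 6 time slots are needed.
6 time slots suffice: time slot 1 → {Audit, Ops}; time slot 2 → {Planning, Finance}; time slot 3 → {Legal}; time slot 4 → {Outreach}; time slot 5 → {Research}; time slot 6 → {Safety}. Every pair that conflicts lands in different time slots.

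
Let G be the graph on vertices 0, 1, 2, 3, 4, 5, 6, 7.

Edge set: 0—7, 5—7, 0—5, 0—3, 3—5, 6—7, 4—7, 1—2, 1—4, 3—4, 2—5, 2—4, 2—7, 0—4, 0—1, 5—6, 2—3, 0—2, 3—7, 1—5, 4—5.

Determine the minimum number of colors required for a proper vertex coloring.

0, 2, 3, 4, 5, 7 form a clique, so at least 6 colors are needed.
6 colors suffice: color red → {5}; color blue → {1, 7}; color green → {0, 6}; color yellow → {2}; color purple → {4}; color orange → {3}. No two adjacent vertices share a color.

6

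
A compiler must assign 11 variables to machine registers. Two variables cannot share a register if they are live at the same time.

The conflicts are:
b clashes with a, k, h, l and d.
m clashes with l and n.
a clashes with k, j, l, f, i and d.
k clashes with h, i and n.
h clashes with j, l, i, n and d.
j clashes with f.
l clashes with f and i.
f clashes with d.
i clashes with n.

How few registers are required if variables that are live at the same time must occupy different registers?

4

k, h, i, n all conflict with each other, so at least 4 registers are needed.
Using 4 registers: b=3, m=1, a=1, k=2, h=1, j=2, l=2, f=3, i=3, n=4, d=2. Every pair that conflicts lands in different registers.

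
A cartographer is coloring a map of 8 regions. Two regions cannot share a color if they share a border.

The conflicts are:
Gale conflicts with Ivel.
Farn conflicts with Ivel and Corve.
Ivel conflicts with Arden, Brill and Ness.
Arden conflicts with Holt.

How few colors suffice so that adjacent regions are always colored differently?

2

Ivel and Ness conflict, so at least 2 colors are needed.
2 colors suffice: color 1 → {Ivel, Corve, Holt}; color 2 → {Gale, Farn, Arden, Brill, Ness}. No two conflicting regions share a color.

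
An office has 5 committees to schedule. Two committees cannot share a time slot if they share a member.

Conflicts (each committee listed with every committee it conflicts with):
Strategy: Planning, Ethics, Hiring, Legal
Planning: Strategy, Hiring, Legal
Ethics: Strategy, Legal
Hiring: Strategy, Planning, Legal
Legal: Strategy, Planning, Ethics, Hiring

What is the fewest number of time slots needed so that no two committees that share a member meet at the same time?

Strategy, Planning, Hiring, Legal all conflict with each other, so at least 4 time slots are needed.
4 time slots suffice: time slot 1 → {Strategy}; time slot 2 → {Legal}; time slot 3 → {Planning, Ethics}; time slot 4 → {Hiring}. No two conflicting committees share a time slot.

4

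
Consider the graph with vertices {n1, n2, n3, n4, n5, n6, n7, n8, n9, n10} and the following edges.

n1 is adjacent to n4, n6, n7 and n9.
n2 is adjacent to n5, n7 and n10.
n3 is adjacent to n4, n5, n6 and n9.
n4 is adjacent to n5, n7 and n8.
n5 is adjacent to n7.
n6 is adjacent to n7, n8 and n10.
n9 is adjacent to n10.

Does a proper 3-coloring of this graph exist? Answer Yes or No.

The chromatic number is 3. n2, n5, n7 are mutually adjacent, so at least 3 colors are needed.
A valid assignment using 3 colors: n1=3, n2=2, n3=1, n4=2, n5=3, n6=2, n7=1, n8=1, n9=2, n10=1.
That is already a proper 3-coloring.

Yes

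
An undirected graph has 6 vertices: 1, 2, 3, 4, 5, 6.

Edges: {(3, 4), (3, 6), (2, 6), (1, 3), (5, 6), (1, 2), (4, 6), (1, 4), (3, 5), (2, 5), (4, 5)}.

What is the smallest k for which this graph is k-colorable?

4

3, 4, 5, 6 are pairwise adjacent (a clique of size 4), so at least 4 colors are needed.
One proper 4-coloring: 1=c, 2=a, 3=b, 4=a, 5=c, 6=d. Each edge has distinct colors on its endpoints.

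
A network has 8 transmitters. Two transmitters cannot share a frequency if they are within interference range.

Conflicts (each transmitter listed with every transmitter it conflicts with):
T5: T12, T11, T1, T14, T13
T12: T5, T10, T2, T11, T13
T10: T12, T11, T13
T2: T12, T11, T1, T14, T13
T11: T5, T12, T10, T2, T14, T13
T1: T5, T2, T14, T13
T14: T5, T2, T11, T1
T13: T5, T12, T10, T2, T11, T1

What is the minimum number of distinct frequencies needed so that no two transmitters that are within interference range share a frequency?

4

T5, T12, T11, T13 are mutually in conflict, so at least 4 frequencies are needed.
4 frequencies suffice: T5=3, T12=4, T10=3, T2=3, T11=2, T1=2, T14=1, T13=1. Every pair that conflicts lands in different frequencies.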